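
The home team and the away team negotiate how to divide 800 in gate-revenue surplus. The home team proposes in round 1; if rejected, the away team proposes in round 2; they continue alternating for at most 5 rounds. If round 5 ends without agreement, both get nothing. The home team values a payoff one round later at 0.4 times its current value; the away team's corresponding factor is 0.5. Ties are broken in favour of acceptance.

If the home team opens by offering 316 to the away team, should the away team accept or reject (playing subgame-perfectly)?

Accept

Round 5 (the home team proposes): rejection yields 0 for the away team; the home team offers 0 and keeps 800.
Round 4 (the away team proposes): the home team can get 800 next round, worth 0.4 × 800 = 320 now. The away team offers 320 and keeps 800 − 320 = 480.
Round 3 (the home team proposes): the away team can get 480 next round, worth 0.5 × 480 = 240 now, so the home team offers 240, keeping 560.
Round 2 (the away team proposes): the home team can get 560 next round, worth 0.4 × 560 = 224 now. The away team offers 224 and keeps 800 − 224 = 576.
So by rejecting in round 1, the away team gets 576 next round, worth 0.5 × 576 = 288 now.
Offer 316 ≥ 288, so the away team accepts.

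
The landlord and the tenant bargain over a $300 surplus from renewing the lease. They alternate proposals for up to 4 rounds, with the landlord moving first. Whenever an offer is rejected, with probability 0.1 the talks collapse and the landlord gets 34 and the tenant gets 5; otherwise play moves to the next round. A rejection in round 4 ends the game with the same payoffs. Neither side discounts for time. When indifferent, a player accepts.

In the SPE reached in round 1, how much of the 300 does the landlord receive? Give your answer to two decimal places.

81.24

Round 4 (the tenant proposes): the landlord gets 34 if talks fail, so the tenant offers 34 and keeps 266.
Round 3 (the landlord proposes): rejecting gives the tenant an expected 0.9 × 266 + 0.1 × 5 = 239.9, so the landlord offers 239.9, keeping 60.1.
Round 2 (the tenant proposes): rejecting gives the landlord an expected 0.9 × 60.1 + 0.1 × 34 = 57.49; the tenant offers that and keeps 242.51.
Round 1 (the landlord proposes): rejecting gives the tenant an expected 0.9 × 242.51 + 0.1 × 5 = 218.759. The landlord offers 218.759 and keeps 300 − 218.759 = 81.241.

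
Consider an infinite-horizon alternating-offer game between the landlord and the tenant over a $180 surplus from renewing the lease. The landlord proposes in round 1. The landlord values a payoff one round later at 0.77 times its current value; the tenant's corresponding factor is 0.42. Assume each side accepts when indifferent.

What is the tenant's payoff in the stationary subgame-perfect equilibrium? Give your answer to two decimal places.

25.70

When the landlord proposes, the tenant accepts any offer worth at least 0.42 times what the tenant would get by proposing next round; and vice versa.
This gives x = 180 − 0.42y and y = 180 − 0.77x, where x and y are each side's share when it proposes.
Hence (1 − 0.42·0.77)x = 180(1 − 0.42), i.e. 0.6766·x = 104.4.
x ≈ 154.3009; the tenant's share is 180 − x ≈ 25.6991.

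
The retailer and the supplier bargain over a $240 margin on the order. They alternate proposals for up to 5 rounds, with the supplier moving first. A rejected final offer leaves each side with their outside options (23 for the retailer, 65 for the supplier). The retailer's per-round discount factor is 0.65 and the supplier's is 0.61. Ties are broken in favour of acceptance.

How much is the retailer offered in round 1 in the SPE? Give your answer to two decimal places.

Round 5 (the supplier proposes): the retailer gets 23 if talks fail, so the supplier offers 23 and keeps 217.
Round 4 (the retailer proposes): the supplier can get 217 next round, worth 0.61 × 217 = 132.37 now; the retailer offers that and keeps 107.63.
Round 3 (the supplier proposes): the retailer can get 107.63 next round, worth 0.65 × 107.63 = 69.9595 now. The supplier offers 69.9595 and keeps 240 − 69.9595 = 170.0405.
Round 2 (the retailer proposes): the supplier can get 170.0405 next round, worth 0.61 × 170.0405 = 103.724705 now; the retailer offers that and keeps 136.275295.
Round 1 (the supplier proposes): the retailer can get 136.275295 next round, worth 0.65 × 136.275295 = 88.57894175 now; the supplier offers that and keeps 151.42105825.

88.58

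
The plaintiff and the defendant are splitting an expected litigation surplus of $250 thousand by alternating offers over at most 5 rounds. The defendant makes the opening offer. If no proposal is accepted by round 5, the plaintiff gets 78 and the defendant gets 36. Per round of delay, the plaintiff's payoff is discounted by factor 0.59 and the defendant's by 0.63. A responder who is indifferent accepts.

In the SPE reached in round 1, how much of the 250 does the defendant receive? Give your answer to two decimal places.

Round 5 (the defendant proposes): the plaintiff gets 78 if talks fail, so the defendant offers 78 and keeps 172.
Round 4 (the plaintiff proposes): the defendant can get 172 next round, worth 0.63 × 172 = 108.36 now. The plaintiff offers 108.36 and keeps 250 − 108.36 = 141.64.
Round 3 (the defendant proposes): the plaintiff can get 141.64 next round, worth 0.59 × 141.64 = 83.5676 now, so the defendant offers 83.5676, keeping 166.4324.
Round 2 (the plaintiff proposes): the defendant can get 166.4324 next round, worth 0.63 × 166.4324 = 104.852412 now. The plaintiff offers 104.852412 and keeps 250 − 104.852412 = 145.147588.
Round 1 (the defendant proposes): the plaintiff can get 145.147588 next round, worth 0.59 × 145.147588 = 85.63707692 now, so the defendant offers 85.63707692, keeping 164.36292308.

164.36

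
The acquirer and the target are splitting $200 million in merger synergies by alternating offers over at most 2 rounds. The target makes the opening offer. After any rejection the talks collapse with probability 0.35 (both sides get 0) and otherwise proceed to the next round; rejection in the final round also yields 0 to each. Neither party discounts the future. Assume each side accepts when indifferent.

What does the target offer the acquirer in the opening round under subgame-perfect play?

Round 2 (the acquirer proposes): rejection yields 0 for the target; the acquirer offers 0 and keeps 200.
Round 1 (the target proposes): rejecting gives the acquirer an expected 0.65 × 200 = 130. The target offers 130 and keeps 200 − 130 = 70.

130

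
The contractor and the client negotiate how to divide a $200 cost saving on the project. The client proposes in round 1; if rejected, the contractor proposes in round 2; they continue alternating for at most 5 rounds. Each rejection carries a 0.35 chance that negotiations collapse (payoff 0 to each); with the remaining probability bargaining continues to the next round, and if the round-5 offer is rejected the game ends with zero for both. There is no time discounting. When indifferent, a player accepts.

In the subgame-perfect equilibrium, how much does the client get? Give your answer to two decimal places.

135.28

Round 5 (the client proposes): rejection yields 0 for the contractor; the client offers 0 and keeps 200.
Round 4 (the contractor proposes): rejecting gives the client an expected 0.65 × 200 = 130, so the contractor offers 130, keeping 70.
Round 3 (the client proposes): rejecting gives the contractor an expected 0.65 × 70 = 45.5, so the client offers 45.5, keeping 154.5.
Round 2 (the contractor proposes): rejecting gives the client an expected 0.65 × 154.5 = 100.425; the contractor offers that and keeps 99.575.
Round 1 (the client proposes): rejecting gives the contractor an expected 0.65 × 99.575 = 64.72375; the client offers that and keeps 135.27625.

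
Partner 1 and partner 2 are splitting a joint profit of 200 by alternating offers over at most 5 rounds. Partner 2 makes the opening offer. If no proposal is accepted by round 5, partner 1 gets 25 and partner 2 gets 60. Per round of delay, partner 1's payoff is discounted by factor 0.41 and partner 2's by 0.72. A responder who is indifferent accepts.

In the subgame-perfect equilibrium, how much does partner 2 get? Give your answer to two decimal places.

Round 5 (partner 2 proposes): partner 1 gets 25 if talks fail, so partner 2 offers 25 and keeps 175.
Round 4 (partner 1 proposes): partner 2 can get 175 next round, worth 0.72 × 175 = 126 now, so partner 1 offers 126, keeping 74.
Round 3 (partner 2 proposes): partner 1 can get 74 next round, worth 0.41 × 74 = 30.34 now, so partner 2 offers 30.34, keeping 169.66.
Round 2 (partner 1 proposes): partner 2 can get 169.66 next round, worth 0.72 × 169.66 = 122.1552 now. Partner 1 offers 122.1552 and keeps 200 − 122.1552 = 77.8448.
Round 1 (partner 2 proposes): partner 1 can get 77.8448 next round, worth 0.41 × 77.8448 = 31.916368 now, so partner 2 offers 31.916368, keeping 168.083632.

168.08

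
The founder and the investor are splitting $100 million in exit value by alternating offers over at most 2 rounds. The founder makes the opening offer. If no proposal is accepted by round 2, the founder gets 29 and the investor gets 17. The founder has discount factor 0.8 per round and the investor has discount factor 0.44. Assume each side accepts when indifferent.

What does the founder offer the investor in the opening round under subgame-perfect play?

31.24

Round 2 (the investor proposes): the founder gets 29 if talks fail, so the investor offers 29 and keeps 71.
Round 1 (the founder proposes): the investor can get 71 next round, worth 0.44 × 71 = 31.24 now, so the founder offers 31.24, keeping 68.76.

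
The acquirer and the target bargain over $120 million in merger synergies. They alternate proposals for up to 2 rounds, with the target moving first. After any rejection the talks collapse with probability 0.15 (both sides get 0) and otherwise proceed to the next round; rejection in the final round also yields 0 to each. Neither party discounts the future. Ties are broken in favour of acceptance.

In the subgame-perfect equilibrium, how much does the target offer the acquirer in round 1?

Round 2 (the acquirer proposes): rejection yields 0 for the target; the acquirer offers 0 and keeps 120.
Round 1 (the target proposes): rejecting gives the acquirer an expected 0.85 × 120 = 102. The target offers 102 and keeps 120 − 102 = 18.

102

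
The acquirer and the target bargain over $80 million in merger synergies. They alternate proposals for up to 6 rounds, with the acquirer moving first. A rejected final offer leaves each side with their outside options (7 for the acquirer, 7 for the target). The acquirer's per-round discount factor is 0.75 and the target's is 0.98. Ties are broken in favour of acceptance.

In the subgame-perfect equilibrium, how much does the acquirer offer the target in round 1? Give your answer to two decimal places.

72.65

Round 6 (the target proposes): the acquirer gets 7 if talks fail, so the target offers 7 and keeps 73.
Round 5 (the acquirer proposes): the target can get 73 next round, worth 0.98 × 73 = 71.54 now; the acquirer offers that and keeps 8.46.
Round 4 (the target proposes): the acquirer can get 8.46 next round, worth 0.75 × 8.46 = 6.345 now. The target offers 6.345 and keeps 80 − 6.345 = 73.655.
Round 3 (the acquirer proposes): the target can get 73.655 next round, worth 0.98 × 73.655 = 72.1819 now; the acquirer offers that and keeps 7.8181.
Round 2 (the target proposes): the acquirer can get 7.8181 next round, worth 0.75 × 7.8181 = 5.863575 now, so the target offers 5.863575, keeping 74.136425.
Round 1 (the acquirer proposes): the target can get 74.136425 next round, worth 0.98 × 74.136425 = 72.6536965 now. The acquirer offers 72.6536965 and keeps 80 − 72.6536965 = 7.3463035.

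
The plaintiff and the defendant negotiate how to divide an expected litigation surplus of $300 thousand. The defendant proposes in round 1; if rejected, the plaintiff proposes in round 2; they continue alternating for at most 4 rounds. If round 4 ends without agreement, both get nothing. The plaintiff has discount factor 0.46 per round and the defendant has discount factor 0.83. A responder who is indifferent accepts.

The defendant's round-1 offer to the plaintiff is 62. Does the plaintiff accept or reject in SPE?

Reject

Round 4 (the plaintiff proposes): the defendant will accept anything ≥ 0, so the plaintiff offers 0 and keeps 300.
Round 3 (the defendant proposes): the plaintiff can get 300 next round, worth 0.46 × 300 = 138 now; the defendant offers that and keeps 162.
Round 2 (the plaintiff proposes): the defendant can get 162 next round, worth 0.83 × 162 = 134.46 now, so the plaintiff offers 134.46, keeping 165.54.
So by rejecting in round 1, the plaintiff gets 165.54 next round, worth 0.46 × 165.54 = 76.1484 now.
Offer 62 < 76.1484, so the plaintiff rejects.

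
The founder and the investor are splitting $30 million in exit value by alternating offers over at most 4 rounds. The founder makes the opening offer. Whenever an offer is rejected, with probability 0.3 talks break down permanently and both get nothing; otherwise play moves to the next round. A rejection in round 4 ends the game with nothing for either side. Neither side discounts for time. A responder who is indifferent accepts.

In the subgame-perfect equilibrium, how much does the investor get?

16.59

Round 4 (the investor proposes): the founder will accept anything ≥ 0, so the investor offers 0 and keeps 30.
Round 3 (the founder proposes): rejecting gives the investor an expected 0.7 × 30 = 21; the founder offers that and keeps 9.
Round 2 (the investor proposes): rejecting gives the founder an expected 0.7 × 9 = 6.3, so the investor offers 6.3, keeping 23.7.
Round 1 (the founder proposes): rejecting gives the investor an expected 0.7 × 23.7 = 16.59. The founder offers 16.59 and keeps 30 − 16.59 = 13.41.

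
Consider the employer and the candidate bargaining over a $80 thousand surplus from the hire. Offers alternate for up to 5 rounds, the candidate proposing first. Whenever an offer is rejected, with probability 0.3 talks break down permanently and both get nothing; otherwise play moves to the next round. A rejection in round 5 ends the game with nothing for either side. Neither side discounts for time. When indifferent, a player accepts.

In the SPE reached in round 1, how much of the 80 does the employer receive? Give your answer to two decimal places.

By backward induction:
Round 5 (the candidate proposes): the employer will accept anything ≥ 0, so the candidate offers 0 and keeps 80.
Round 4 (the employer proposes): rejecting gives the candidate an expected 0.7 × 80 = 56; the employer offers that and keeps 24.
Round 3 (the candidate proposes): rejecting gives the employer an expected 0.7 × 24 = 16.8; the candidate offers that and keeps 63.2.
Round 2 (the employer proposes): rejecting gives the candidate an expected 0.7 × 63.2 = 44.24. The employer offers 44.24 and keeps 80 − 44.24 = 35.76.
Round 1 (the candidate proposes): rejecting gives the employer an expected 0.7 × 35.76 = 25.032, so the candidate offers 25.032, keeping 54.968.

25.03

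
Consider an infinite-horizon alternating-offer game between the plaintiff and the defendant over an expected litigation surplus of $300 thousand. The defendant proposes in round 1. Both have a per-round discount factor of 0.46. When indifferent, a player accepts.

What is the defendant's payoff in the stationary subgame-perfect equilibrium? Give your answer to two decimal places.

205.48

In a stationary SPE each proposer offers the other exactly their discounted continuation value.
If the defendant keeps x when proposing and the plaintiff keeps y when proposing, then x = 300 − 0.46y and y = 300 − 0.46x.
Solving: x = 300(1 − 0.46) / (1 − 0.46·0.46) = 162 / 0.7884 ≈ 205.4795.
The plaintiff gets 300 − 205.4795 ≈ 94.5205.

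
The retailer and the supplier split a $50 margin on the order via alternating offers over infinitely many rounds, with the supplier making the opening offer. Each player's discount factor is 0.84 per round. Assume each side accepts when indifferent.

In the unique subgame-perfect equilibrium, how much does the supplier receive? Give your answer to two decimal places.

Let x be the supplier's share when the supplier proposes and y be the retailer's share when the retailer proposes.
The retailer accepts iff offered ≥ 0.84·y, so x = 50 − 0.84y. Symmetrically y = 50 − 0.84x.
Substituting: x = 50 − 0.84(50 − 0.84x), giving x(1 − 0.84·0.84) = 50(1 − 0.84).
So x = 50 × 0.16 / 0.2944 ≈ 27.1739, and the retailer receives 50 − x ≈ 22.8261.

27.17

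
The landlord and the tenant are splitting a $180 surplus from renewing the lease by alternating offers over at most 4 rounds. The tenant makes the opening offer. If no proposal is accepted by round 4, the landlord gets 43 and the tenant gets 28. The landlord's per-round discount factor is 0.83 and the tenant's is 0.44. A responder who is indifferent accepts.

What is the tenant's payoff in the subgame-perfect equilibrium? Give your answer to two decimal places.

Round 4 (the landlord proposes): the tenant gets 28 if talks fail, so the landlord offers 28 and keeps 152.
Round 3 (the tenant proposes): the landlord can get 152 next round, worth 0.83 × 152 = 126.16 now. The tenant offers 126.16 and keeps 180 − 126.16 = 53.84.
Round 2 (the landlord proposes): the tenant can get 53.84 next round, worth 0.44 × 53.84 = 23.6896 now, so the landlord offers 23.6896, keeping 156.3104.
Round 1 (the tenant proposes): the landlord can get 156.3104 next round, worth 0.83 × 156.3104 = 129.737632 now. The tenant offers 129.737632 and keeps 180 − 129.737632 = 50.262368.

50.26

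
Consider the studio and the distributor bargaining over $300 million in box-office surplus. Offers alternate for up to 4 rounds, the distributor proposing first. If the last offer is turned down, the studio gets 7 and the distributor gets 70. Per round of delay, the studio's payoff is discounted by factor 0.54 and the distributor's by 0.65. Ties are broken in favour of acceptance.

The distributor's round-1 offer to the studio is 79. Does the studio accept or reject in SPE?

Round 4 (the studio proposes): the distributor gets 70 if talks fail, so the studio offers 70 and keeps 230.
Round 3 (the distributor proposes): the studio can get 230 next round, worth 0.54 × 230 = 124.2 now, so the distributor offers 124.2, keeping 175.8.
Round 2 (the studio proposes): the distributor can get 175.8 next round, worth 0.65 × 175.8 = 114.27 now, so the studio offers 114.27, keeping 185.73.
So by rejecting in round 1, the studio gets 185.73 next round, worth 0.54 × 185.73 = 100.2942 now.
Offer 79 < 100.2942, so the studio rejects.

Reject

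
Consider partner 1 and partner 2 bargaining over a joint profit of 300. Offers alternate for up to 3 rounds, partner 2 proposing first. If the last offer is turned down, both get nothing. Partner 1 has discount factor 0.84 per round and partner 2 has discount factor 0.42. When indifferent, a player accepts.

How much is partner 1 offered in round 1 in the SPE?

146.16

By backward induction:
Round 3 (partner 2 proposes): rejection yields 0 for partner 1; partner 2 offers 0 and keeps 300.
Round 2 (partner 1 proposes): partner 2 can get 300 next round, worth 0.42 × 300 = 126 now; partner 1 offers that and keeps 174.
Round 1 (partner 2 proposes): partner 1 can get 174 next round, worth 0.84 × 174 = 146.16 now. Partner 2 offers 146.16 and keeps 300 − 146.16 = 153.84.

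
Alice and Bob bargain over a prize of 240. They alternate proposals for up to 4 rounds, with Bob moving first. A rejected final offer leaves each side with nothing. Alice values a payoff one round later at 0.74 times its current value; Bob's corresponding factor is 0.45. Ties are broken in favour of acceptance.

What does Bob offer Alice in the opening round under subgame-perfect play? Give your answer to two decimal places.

Round 4 (Alice proposes): rejection yields 0 for Bob; Alice offers 0 and keeps 240.
Round 3 (Bob proposes): Alice can get 240 next round, worth 0.74 × 240 = 177.6 now. Bob offers 177.6 and keeps 240 − 177.6 = 62.4.
Round 2 (Alice proposes): Bob can get 62.4 next round, worth 0.45 × 62.4 = 28.08 now. Alice offers 28.08 and keeps 240 − 28.08 = 211.92.
Round 1 (Bob proposes): Alice can get 211.92 next round, worth 0.74 × 211.92 = 156.8208 now; Bob offers that and keeps 83.1792.

156.82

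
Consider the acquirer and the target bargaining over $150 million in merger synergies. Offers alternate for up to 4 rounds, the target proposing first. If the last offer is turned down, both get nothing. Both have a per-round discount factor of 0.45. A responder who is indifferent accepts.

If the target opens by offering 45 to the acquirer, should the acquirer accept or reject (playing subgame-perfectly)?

Reject

Round 4 (the acquirer proposes): rejection yields 0 for the target; the acquirer offers 0 and keeps 150.
Round 3 (the target proposes): the acquirer can get 150 next round, worth 0.45 × 150 = 67.5 now. The target offers 67.5 and keeps 150 − 67.5 = 82.5.
Round 2 (the acquirer proposes): the target can get 82.5 next round, worth 0.45 × 82.5 = 37.125 now; the acquirer offers that and keeps 112.875.
So by rejecting in round 1, the acquirer gets 112.875 next round, worth 0.45 × 112.875 = 50.79375 now.
Offer 45 < 50.79375, so the acquirer rejects.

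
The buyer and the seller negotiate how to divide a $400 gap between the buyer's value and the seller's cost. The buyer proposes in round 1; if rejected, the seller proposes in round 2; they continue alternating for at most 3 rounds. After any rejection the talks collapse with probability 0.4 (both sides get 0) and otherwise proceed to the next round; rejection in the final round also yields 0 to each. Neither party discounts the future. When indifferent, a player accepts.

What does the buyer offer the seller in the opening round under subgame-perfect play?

Round 3 (the buyer proposes): rejection yields 0 for the seller; the buyer offers 0 and keeps 400.
Round 2 (the seller proposes): rejecting gives the buyer an expected 0.6 × 400 = 240. The seller offers 240 and keeps 400 − 240 = 160.
Round 1 (the buyer proposes): rejecting gives the seller an expected 0.6 × 160 = 96; the buyer offers that and keeps 304.

96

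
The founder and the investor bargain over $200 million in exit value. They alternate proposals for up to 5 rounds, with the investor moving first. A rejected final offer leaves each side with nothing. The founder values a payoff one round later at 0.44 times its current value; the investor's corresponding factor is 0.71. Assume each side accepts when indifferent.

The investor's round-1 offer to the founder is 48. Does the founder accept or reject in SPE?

Round 5 (the investor proposes): the founder will accept anything ≥ 0, so the investor offers 0 and keeps 200.
Round 4 (the founder proposes): the investor can get 200 next round, worth 0.71 × 200 = 142 now; the founder offers that and keeps 58.
Round 3 (the investor proposes): the founder can get 58 next round, worth 0.44 × 58 = 25.52 now. The investor offers 25.52 and keeps 200 − 25.52 = 174.48.
Round 2 (the founder proposes): the investor can get 174.48 next round, worth 0.71 × 174.48 = 123.8808 now; the founder offers that and keeps 76.1192.
So by rejecting in round 1, the founder gets 76.1192 next round, worth 0.44 × 76.1192 = 33.492448 now.
Offer 48 ≥ 33.492448, so the founder accepts.

Accept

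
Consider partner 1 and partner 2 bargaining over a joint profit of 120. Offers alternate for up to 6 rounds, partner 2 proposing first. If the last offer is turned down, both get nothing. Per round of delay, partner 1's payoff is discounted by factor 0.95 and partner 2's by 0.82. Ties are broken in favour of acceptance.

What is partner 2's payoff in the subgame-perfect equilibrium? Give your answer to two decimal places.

14.32

Round 6 (partner 1 proposes): partner 2 will accept anything ≥ 0, so partner 1 offers 0 and keeps 120.
Round 5 (partner 2 proposes): partner 1 can get 120 next round, worth 0.95 × 120 = 114 now; partner 2 offers that and keeps 6.
Round 4 (partner 1 proposes): partner 2 can get 6 next round, worth 0.82 × 6 = 4.92 now; partner 1 offers that and keeps 115.08.
Round 3 (partner 2 proposes): partner 1 can get 115.08 next round, worth 0.95 × 115.08 = 109.326 now, so partner 2 offers 109.326, keeping 10.674.
Round 2 (partner 1 proposes): partner 2 can get 10.674 next round, worth 0.82 × 10.674 = 8.75268 now. Partner 1 offers 8.75268 and keeps 120 − 8.75268 = 111.24732.
Round 1 (partner 2 proposes): partner 1 can get 111.24732 next round, worth 0.95 × 111.24732 = 105.684954 now. Partner 2 offers 105.684954 and keeps 120 − 105.684954 = 14.315046.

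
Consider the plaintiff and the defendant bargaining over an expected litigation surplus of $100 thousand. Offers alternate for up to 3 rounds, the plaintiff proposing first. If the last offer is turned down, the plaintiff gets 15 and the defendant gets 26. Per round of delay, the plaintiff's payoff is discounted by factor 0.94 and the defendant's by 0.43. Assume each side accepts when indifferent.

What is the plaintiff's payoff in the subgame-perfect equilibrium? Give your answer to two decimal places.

86.91

Round 3 (the plaintiff proposes): the defendant gets 26 if talks fail, so the plaintiff offers 26 and keeps 74.
Round 2 (the defendant proposes): the plaintiff can get 74 next round, worth 0.94 × 74 = 69.56 now; the defendant offers that and keeps 30.44.
Round 1 (the plaintiff proposes): the defendant can get 30.44 next round, worth 0.43 × 30.44 = 13.0892 now; the plaintiff offers that and keeps 86.9108.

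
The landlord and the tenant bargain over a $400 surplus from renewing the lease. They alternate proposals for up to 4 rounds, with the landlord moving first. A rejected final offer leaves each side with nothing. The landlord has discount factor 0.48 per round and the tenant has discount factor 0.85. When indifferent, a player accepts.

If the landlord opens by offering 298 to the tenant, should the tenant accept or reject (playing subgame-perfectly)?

Round 4 (the tenant proposes): rejection yields 0 for the landlord; the tenant offers 0 and keeps 400.
Round 3 (the landlord proposes): the tenant can get 400 next round, worth 0.85 × 400 = 340 now; the landlord offers that and keeps 60.
Round 2 (the tenant proposes): the landlord can get 60 next round, worth 0.48 × 60 = 28.8 now; the tenant offers that and keeps 371.2.
So by rejecting in round 1, the tenant gets 371.2 next round, worth 0.85 × 371.2 = 315.52 now.
Offer 298 < 315.52, so the tenant rejects.

Reject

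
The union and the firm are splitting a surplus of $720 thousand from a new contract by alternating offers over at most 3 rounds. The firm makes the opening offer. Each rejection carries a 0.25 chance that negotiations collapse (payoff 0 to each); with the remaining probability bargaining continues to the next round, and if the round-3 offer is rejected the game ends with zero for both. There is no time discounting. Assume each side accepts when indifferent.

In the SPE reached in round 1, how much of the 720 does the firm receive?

585

By backward induction:
Round 3 (the firm proposes): the union will accept anything ≥ 0, so the firm offers 0 and keeps 720.
Round 2 (the union proposes): rejecting gives the firm an expected 0.75 × 720 = 540. The union offers 540 and keeps 720 − 540 = 180.
Round 1 (the firm proposes): rejecting gives the union an expected 0.75 × 180 = 135, so the firm offers 135, keeping 585.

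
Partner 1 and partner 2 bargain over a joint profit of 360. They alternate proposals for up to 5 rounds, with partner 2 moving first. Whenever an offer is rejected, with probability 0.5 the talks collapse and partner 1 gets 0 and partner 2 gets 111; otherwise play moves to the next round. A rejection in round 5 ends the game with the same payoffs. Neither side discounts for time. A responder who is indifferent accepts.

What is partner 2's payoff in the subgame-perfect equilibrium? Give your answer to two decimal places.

282.19

Round 5 (partner 2 proposes): partner 1 will accept anything ≥ 0, so partner 2 offers 0 and keeps 360.
Round 4 (partner 1 proposes): rejecting gives partner 2 an expected 0.5 × 360 + 0.5 × 111 = 235.5, so partner 1 offers 235.5, keeping 124.5.
Round 3 (partner 2 proposes): rejecting gives partner 1 an expected 0.5 × 124.5 = 62.25. Partner 2 offers 62.25 and keeps 360 − 62.25 = 297.75.
Round 2 (partner 1 proposes): rejecting gives partner 2 an expected 0.5 × 297.75 + 0.5 × 111 = 204.375; partner 1 offers that and keeps 155.625.
Round 1 (partner 2 proposes): rejecting gives partner 1 an expected 0.5 × 155.625 = 77.8125. Partner 2 offers 77.8125 and keeps 360 − 77.8125 = 282.1875.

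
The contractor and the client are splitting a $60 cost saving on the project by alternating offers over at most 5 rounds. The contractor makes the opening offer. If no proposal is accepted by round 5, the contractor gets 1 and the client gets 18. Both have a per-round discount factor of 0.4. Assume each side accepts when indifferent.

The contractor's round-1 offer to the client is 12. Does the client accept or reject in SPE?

Round 5 (the contractor proposes): the client gets 18 if talks fail, so the contractor offers 18 and keeps 42.
Round 4 (the client proposes): the contractor can get 42 next round, worth 0.4 × 42 = 16.8 now. The client offers 16.8 and keeps 60 − 16.8 = 43.2.
Round 3 (the contractor proposes): the client can get 43.2 next round, worth 0.4 × 43.2 = 17.28 now; the contractor offers that and keeps 42.72.
Round 2 (the client proposes): the contractor can get 42.72 next round, worth 0.4 × 42.72 = 17.088 now; the client offers that and keeps 42.912.
So by rejecting in round 1, the client gets 42.912 next round, worth 0.4 × 42.912 = 17.1648 now.
Offer 12 < 17.1648, so the client rejects.

Reject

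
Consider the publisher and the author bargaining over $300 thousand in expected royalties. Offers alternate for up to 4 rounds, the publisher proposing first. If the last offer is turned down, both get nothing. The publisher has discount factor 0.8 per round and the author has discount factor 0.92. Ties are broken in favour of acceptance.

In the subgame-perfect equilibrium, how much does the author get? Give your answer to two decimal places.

By backward induction:
Round 4 (the author proposes): rejection yields 0 for the publisher; the author offers 0 and keeps 300.
Round 3 (the publisher proposes): the author can get 300 next round, worth 0.92 × 300 = 276 now. The publisher offers 276 and keeps 300 − 276 = 24.
Round 2 (the author proposes): the publisher can get 24 next round, worth 0.8 × 24 = 19.2 now. The author offers 19.2 and keeps 300 − 19.2 = 280.8.
Round 1 (the publisher proposes): the author can get 280.8 next round, worth 0.92 × 280.8 = 258.336 now; the publisher offers that and keeps 41.664.

258.34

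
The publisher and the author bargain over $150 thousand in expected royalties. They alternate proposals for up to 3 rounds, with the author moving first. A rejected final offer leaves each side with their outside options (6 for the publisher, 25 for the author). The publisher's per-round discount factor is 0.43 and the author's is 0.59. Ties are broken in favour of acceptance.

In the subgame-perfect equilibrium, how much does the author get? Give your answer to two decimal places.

Round 3 (the author proposes): the publisher gets 6 if talks fail, so the author offers 6 and keeps 144.
Round 2 (the publisher proposes): the author can get 144 next round, worth 0.59 × 144 = 84.96 now, so the publisher offers 84.96, keeping 65.04.
Round 1 (the author proposes): the publisher can get 65.04 next round, worth 0.43 × 65.04 = 27.9672 now. The author offers 27.9672 and keeps 150 − 27.9672 = 122.0328.

122.03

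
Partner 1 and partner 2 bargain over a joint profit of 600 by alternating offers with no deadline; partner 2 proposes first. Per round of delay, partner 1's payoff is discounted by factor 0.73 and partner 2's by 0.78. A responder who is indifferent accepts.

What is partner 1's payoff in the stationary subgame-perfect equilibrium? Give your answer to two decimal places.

223.78

In a stationary SPE each proposer offers the other exactly their discounted continuation value.
If partner 2 keeps x when proposing and partner 1 keeps y when proposing, then x = 600 − 0.73y and y = 600 − 0.78x.
Solving: x = 600(1 − 0.73) / (1 − 0.78·0.73) = 162 / 0.4306 ≈ 376.2192.
Partner 1 gets 600 − 376.2192 ≈ 223.7808.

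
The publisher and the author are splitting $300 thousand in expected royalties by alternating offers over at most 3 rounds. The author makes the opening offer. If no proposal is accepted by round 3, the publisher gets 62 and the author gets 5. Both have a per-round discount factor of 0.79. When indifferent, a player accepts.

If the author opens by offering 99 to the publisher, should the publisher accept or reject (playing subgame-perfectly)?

Work out the publisher's continuation value if the offer is rejected.
Round 3 (the author proposes): the publisher gets 62 if talks fail, so the author offers 62 and keeps 238.
Round 2 (the publisher proposes): the author can get 238 next round, worth 0.79 × 238 = 188.02 now. The publisher offers 188.02 and keeps 300 − 188.02 = 111.98.
So by rejecting in round 1, the publisher gets 111.98 next round, worth 0.79 × 111.98 = 88.4642 now.
Offer 99 ≥ 88.4642, so the publisher accepts.

Accept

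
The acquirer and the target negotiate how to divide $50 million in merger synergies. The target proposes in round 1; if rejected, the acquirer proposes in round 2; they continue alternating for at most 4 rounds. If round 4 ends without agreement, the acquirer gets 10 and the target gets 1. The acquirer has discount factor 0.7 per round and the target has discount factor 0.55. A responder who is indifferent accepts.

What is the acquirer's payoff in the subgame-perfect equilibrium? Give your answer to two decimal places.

Round 4 (the acquirer proposes): the target gets 1 if talks fail, so the acquirer offers 1 and keeps 49.
Round 3 (the target proposes): the acquirer can get 49 next round, worth 0.7 × 49 = 34.3 now; the target offers that and keeps 15.7.
Round 2 (the acquirer proposes): the target can get 15.7 next round, worth 0.55 × 15.7 = 8.635 now. The acquirer offers 8.635 and keeps 50 − 8.635 = 41.365.
Round 1 (the target proposes): the acquirer can get 41.365 next round, worth 0.7 × 41.365 = 28.9555 now, so the target offers 28.9555, keeping 21.0445.

28.96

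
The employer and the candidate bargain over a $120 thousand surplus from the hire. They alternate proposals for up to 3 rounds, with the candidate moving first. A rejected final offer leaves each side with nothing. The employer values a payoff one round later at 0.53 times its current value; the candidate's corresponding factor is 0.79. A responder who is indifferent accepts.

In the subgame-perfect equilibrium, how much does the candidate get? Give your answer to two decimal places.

By backward induction:
Round 3 (the candidate proposes): rejection yields 0 for the employer; the candidate offers 0 and keeps 120.
Round 2 (the employer proposes): the candidate can get 120 next round, worth 0.79 × 120 = 94.8 now; the employer offers that and keeps 25.2.
Round 1 (the candidate proposes): the employer can get 25.2 next round, worth 0.53 × 25.2 = 13.356 now; the candidate offers that and keeps 106.644.

106.64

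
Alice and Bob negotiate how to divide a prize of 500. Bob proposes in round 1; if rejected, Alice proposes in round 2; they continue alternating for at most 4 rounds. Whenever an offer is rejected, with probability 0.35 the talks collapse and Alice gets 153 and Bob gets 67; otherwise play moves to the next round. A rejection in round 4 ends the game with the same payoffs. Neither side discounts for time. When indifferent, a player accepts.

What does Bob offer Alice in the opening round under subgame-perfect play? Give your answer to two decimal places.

293.60

Round 4 (Alice proposes): Bob gets 67 if talks fail, so Alice offers 67 and keeps 433.
Round 3 (Bob proposes): rejecting gives Alice an expected 0.65 × 433 + 0.35 × 153 = 335. Bob offers 335 and keeps 500 − 335 = 165.
Round 2 (Alice proposes): rejecting gives Bob an expected 0.65 × 165 + 0.35 × 67 = 130.7; Alice offers that and keeps 369.3.
Round 1 (Bob proposes): rejecting gives Alice an expected 0.65 × 369.3 + 0.35 × 153 = 293.595. Bob offers 293.595 and keeps 500 − 293.595 = 206.405.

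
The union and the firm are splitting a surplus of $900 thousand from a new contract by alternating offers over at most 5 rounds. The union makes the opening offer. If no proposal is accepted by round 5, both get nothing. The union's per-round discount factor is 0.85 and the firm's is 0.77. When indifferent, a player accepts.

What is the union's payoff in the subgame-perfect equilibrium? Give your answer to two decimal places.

Round 5 (the union proposes): the firm will accept anything ≥ 0, so the union offers 0 and keeps 900.
Round 4 (the firm proposes): the union can get 900 next round, worth 0.85 × 900 = 765 now. The firm offers 765 and keeps 900 − 765 = 135.
Round 3 (the union proposes): the firm can get 135 next round, worth 0.77 × 135 = 103.95 now; the union offers that and keeps 796.05.
Round 2 (the firm proposes): the union can get 796.05 next round, worth 0.85 × 796.05 = 676.6425 now, so the firm offers 676.6425, keeping 223.3575.
Round 1 (the union proposes): the firm can get 223.3575 next round, worth 0.77 × 223.3575 = 171.985275 now; the union offers that and keeps 728.014725.

728.01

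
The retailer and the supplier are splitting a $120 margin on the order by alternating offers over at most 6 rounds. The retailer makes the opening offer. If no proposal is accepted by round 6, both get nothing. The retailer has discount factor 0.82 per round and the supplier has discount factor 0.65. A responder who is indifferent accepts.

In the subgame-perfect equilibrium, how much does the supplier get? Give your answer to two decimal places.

43.68

By backward induction:
Round 6 (the supplier proposes): rejection yields 0 for the retailer; the supplier offers 0 and keeps 120.
Round 5 (the retailer proposes): the supplier can get 120 next round, worth 0.65 × 120 = 78 now, so the retailer offers 78, keeping 42.
Round 4 (the supplier proposes): the retailer can get 42 next round, worth 0.82 × 42 = 34.44 now; the supplier offers that and keeps 85.56.
Round 3 (the retailer proposes): the supplier can get 85.56 next round, worth 0.65 × 85.56 = 55.614 now, so the retailer offers 55.614, keeping 64.386.
Round 2 (the supplier proposes): the retailer can get 64.386 next round, worth 0.82 × 64.386 = 52.79652 now, so the supplier offers 52.79652, keeping 67.20348.
Round 1 (the retailer proposes): the supplier can get 67.20348 next round, worth 0.65 × 67.20348 = 43.682262 now; the retailer offers that and keeps 76.317738.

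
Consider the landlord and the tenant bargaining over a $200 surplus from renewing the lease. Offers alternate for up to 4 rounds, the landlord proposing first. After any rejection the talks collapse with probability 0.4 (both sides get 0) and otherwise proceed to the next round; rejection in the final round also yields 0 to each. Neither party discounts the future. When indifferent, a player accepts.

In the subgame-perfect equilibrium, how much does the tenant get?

91.2

Round 4 (the tenant proposes): rejection yields 0 for the landlord; the tenant offers 0 and keeps 200.
Round 3 (the landlord proposes): rejecting gives the tenant an expected 0.6 × 200 = 120, so the landlord offers 120, keeping 80.
Round 2 (the tenant proposes): rejecting gives the landlord an expected 0.6 × 80 = 48. The tenant offers 48 and keeps 200 − 48 = 152.
Round 1 (the landlord proposes): rejecting gives the tenant an expected 0.6 × 152 = 91.2; the landlord offers that and keeps 108.8.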